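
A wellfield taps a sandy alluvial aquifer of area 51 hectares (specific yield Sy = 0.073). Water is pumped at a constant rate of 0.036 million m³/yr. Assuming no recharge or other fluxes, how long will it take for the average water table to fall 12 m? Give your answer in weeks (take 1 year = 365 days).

t ≈ 647 weeks

A = 51 hectares = 5.1 × 10^5 m²
ΔV = Sy × A × Δh = 0.073 × 5.1 × 10^5 × 12 = 4.468 × 10^5 m³
Q = 0.036 million m³/yr = 98.63 m³/d
t = ΔV / Q = 4.468 × 10^5 m³ / 98.63 m³/d = 4530 d
t = 4530 d ≈ 647.1 weeks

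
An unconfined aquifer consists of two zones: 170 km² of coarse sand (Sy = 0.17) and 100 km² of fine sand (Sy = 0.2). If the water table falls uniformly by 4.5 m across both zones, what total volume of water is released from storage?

A₁ = 170 km² = 1.7 × 10^8 m²; A₂ = 100 km² = 1 × 10^8 m²
ΔV₁ = 0.17 × 1.7 × 10^8 × 4.5 = 1.301 × 10^8 m³
ΔV₂ = 0.2 × 1 × 10^8 × 4.5 = 9 × 10^7 m³
ΔV = ΔV₁ + ΔV₂ = 2.2 × 10^8 m³

ΔV ≈ 2.2 × 10^8 m³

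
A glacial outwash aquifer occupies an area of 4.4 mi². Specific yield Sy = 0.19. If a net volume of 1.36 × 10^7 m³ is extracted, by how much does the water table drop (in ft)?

A = 4.4 mi² = 1.14 × 10^7 m²
Δh = ΔV / (Sy × A) = 1.36 × 10^7 m³ / (0.19 × 1.14 × 10^7 m²) = 6.281 m
Δh = 6.281 m = 20.61 ft

Δh ≈ 20.6 ft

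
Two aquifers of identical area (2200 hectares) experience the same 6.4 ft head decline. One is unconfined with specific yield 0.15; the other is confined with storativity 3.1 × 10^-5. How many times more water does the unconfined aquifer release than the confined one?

A = 2200 hectares = 2.2 × 10^7 m²
Δh = 6.4 ft = 1.951 m
Unconfined: ΔV_u = Sy × A × Δh = 0.15 × 2.2 × 10^7 × 1.951 = 6.437 × 10^6 m³
Confined: ΔV_c = S × A × Δh = 3.1 × 10^-5 × 2.2 × 10^7 × 1.951 = 1330 m³
Ratio = ΔV_u / ΔV_c = Sy / S = 0.15 / 3.1 × 10^-5 = 4839

ΔV_u / ΔV_c ≈ 4840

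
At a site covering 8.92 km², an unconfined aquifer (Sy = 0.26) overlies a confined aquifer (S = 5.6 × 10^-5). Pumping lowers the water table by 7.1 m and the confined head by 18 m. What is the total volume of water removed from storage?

ΔV ≈ 1.65 × 10^7 m³

A = 8.92 km² = 8.92 × 10^6 m²
Unconfined: ΔV_u = Sy × A × Δh_u = 0.26 × 8.92 × 10^6 × 7.1 = 1.647 × 10^7 m³
Confined: ΔV_c = S × A × Δh_c = 5.6 × 10^-5 × 8.92 × 10^6 × 18 = 8991 m³
Total ΔV = 1.647 × 10^7 + 8991 = 1.648 × 10^7 m³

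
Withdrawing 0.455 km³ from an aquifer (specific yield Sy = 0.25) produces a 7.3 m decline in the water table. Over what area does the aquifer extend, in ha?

A ≈ 24900 ha

ΔV = 0.455 km³ = 4.55 × 10^8 m³
A = ΔV / (Sy × Δh) = 4.55 × 10^8 / (0.25 × 7.3) = 2.493 × 10^8 m²
A = 2.493 × 10^8 m² = 24930 ha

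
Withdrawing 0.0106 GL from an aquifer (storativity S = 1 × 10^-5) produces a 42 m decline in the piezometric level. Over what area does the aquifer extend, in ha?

ΔV = 0.0106 GL = 10600 m³
A = ΔV / (S × Δh) = 10600 / (1 × 10^-5 × 42) = 2.524 × 10^7 m²
A = 2.524 × 10^7 m² = 2524 ha

A ≈ 2520 ha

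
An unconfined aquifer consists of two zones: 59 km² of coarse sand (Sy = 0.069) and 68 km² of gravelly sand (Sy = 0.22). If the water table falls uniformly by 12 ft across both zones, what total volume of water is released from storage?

A₁ = 59 km² = 5.9 × 10^7 m²; A₂ = 68 km² = 6.8 × 10^7 m²
Δh = 12 ft = 3.658 m
ΔV₁ = 0.069 × 5.9 × 10^7 × 3.658 = 1.489 × 10^7 m³
ΔV₂ = 0.22 × 6.8 × 10^7 × 3.658 = 5.472 × 10^7 m³
ΔV = ΔV₁ + ΔV₂ = 6.961 × 10^7 m³

ΔV ≈ 6.96 × 10^7 m³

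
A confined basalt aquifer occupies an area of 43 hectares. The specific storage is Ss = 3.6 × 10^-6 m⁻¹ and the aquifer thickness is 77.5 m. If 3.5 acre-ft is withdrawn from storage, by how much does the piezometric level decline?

S = Ss × b = 3.6 × 10^-6 m⁻¹ × 77.5 m = 2.79 × 10^-4
A = 43 hectares = 4.3 × 10^5 m²
ΔV = 3.5 acre-ft = 4317 m³
Δh = ΔV / (S × A) = 4317 m³ / (2.79 × 10^-4 × 4.3 × 10^5 m²) = 35.99 m

Δh ≈ 36 m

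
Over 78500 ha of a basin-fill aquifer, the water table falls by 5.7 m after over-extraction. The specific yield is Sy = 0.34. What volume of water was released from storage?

A = 78500 ha = 7.85 × 10^8 m²
ΔV = Sy × A × Δh = 0.34 × 7.85 × 10^8 m² × 5.7 m = 1.521 × 10^9 m³

ΔV ≈ 1.52 × 10^9 m³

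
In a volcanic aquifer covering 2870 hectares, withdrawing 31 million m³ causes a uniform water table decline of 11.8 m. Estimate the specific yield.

Sy ≈ 0.092

A = 2870 hectares = 2.87 × 10^7 m²
ΔV = 31 million m³ = 3.1 × 10^7 m³
Sy = ΔV / (A × Δh) = 3.1 × 10^7 m³ / (2.87 × 10^7 m² × 11.8 m) = 0.09154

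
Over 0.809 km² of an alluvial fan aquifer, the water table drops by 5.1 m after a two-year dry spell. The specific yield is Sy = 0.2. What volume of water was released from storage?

ΔV ≈ 8.25 × 10^5 m³

A = 0.809 km² = 8.09 × 10^5 m²
ΔV = Sy × A × Δh = 0.2 × 8.09 × 10^5 m² × 5.1 m = 8.252 × 10^5 m³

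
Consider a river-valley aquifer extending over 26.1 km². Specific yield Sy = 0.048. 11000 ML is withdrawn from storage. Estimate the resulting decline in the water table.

A = 26.1 km² = 2.61 × 10^7 m²
ΔV = 11000 ML = 1.1 × 10^7 m³
Δh = ΔV / (Sy × A) = 1.1 × 10^7 m³ / (0.048 × 2.61 × 10^7 m²) = 8.78 m

Δh ≈ 8.78 m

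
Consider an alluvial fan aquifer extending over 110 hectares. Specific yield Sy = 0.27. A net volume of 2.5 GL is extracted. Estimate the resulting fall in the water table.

Δh ≈ 8.42 m

A = 110 hectares = 1.1 × 10^6 m²
ΔV = 2.5 GL = 2.5 × 10^6 m³
Δh = ΔV / (Sy × A) = 2.5 × 10^6 m³ / (0.27 × 1.1 × 10^6 m²) = 8.418 m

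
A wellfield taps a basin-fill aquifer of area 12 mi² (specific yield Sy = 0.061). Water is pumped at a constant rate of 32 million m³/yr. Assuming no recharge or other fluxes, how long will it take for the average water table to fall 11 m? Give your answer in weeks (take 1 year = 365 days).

t ≈ 34 weeks

A = 12 mi² = 3.108 × 10^7 m²
ΔV = Sy × A × Δh = 0.061 × 3.108 × 10^7 × 11 = 2.085 × 10^7 m³
Q = 32 million m³/yr = 87670 m³/d
t = ΔV / Q = 2.085 × 10^7 m³ / 87670 m³/d = 237.9 d
t = 237.9 d ≈ 33.98 weeks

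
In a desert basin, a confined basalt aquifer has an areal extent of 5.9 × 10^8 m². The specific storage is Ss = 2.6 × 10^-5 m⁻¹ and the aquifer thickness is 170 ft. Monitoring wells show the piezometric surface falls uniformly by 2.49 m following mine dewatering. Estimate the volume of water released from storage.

ΔV ≈ 1.98 × 10^6 m³

b = 170 ft = 51.82 m
S = Ss × b = 2.6 × 10^-5 m⁻¹ × 51.82 m = 1.347 × 10^-3
ΔV = S × A × Δh = 0.001347 × 5.9 × 10^8 m² × 2.49 m = 1.979 × 10^6 m³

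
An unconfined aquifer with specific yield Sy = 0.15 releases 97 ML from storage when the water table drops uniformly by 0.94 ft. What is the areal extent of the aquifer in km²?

A ≈ 2.26 km²

Δh = 0.94 ft = 0.2865 m
ΔV = 97 ML = 97000 m³
A = ΔV / (Sy × Δh) = 97000 / (0.15 × 0.2865) = 2.257 × 10^6 m²
A = 2.257 × 10^6 m² = 2.257 km²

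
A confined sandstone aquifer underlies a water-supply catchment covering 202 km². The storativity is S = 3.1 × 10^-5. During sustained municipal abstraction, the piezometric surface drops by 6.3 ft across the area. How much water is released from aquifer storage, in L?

A = 202 km² = 2.02 × 10^8 m²
Δh = 6.3 ft = 1.92 m
ΔV = S × A × Δh = 3.1 × 10^-5 × 2.02 × 10^8 m² × 1.92 m = 12020 m³
ΔV = 12020 m³ = 1.202 × 10^7 L

ΔV ≈ 1.2 × 10^7 L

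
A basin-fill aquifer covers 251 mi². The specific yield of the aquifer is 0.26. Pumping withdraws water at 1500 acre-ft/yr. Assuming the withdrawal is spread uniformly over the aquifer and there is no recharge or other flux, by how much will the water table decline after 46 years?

Δh ≈ 0.504 m

A = 251 mi² = 6.501 × 10^8 m²
Q = 1500 acre-ft/yr = 5069 m³/d
t = 46 years = 16790 d
ΔV = Q × t = 5069 m³/d × 16790 d = 8.511 × 10^7 m³
Δh = ΔV / (Sy × A) = 8.511 × 10^7 / (0.26 × 6.501 × 10^8) = 0.5035 m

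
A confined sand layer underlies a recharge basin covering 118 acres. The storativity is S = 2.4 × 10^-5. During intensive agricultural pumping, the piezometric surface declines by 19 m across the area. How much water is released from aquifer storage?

A = 118 acres = 4.775 × 10^5 m²
ΔV = S × A × Δh = 2.4 × 10^-5 × 4.775 × 10^5 m² × 19 m = 217.8 m³

ΔV ≈ 218 m³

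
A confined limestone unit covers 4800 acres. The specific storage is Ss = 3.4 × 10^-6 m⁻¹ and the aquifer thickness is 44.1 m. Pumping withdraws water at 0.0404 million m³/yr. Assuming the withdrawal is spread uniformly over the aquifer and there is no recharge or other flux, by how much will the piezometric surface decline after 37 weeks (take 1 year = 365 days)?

S = Ss × b = 3.4 × 10^-6 m⁻¹ × 44.1 m = 1.499 × 10^-4
A = 4800 acres = 1.942 × 10^7 m²
Q = 0.0404 million m³/yr = 110.7 m³/d
t = 37 weeks = 259 d
ΔV = Q × t = 110.7 m³/d × 259 d = 28670 m³
Δh = ΔV / (S × A) = 28670 / (1.499 × 10^-4 × 1.942 × 10^7) = 9.843 m

Δh ≈ 9.84 m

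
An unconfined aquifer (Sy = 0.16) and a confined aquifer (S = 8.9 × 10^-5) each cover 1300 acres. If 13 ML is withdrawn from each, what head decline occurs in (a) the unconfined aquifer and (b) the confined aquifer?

A = 1300 acres = 5.261 × 10^6 m²
ΔV = 13 ML = 13000 m³
Unconfined: Δh_u = ΔV/(Sy·A) = 13000/(0.16 × 5.261 × 10^6) = 0.01544 m
Confined: Δh_c = ΔV/(S·A) = 13000/(8.9 × 10^-5 × 5.261 × 10^6) = 27.76 m

Δh_u ≈ 0.0154 m; Δh_c ≈ 27.8 m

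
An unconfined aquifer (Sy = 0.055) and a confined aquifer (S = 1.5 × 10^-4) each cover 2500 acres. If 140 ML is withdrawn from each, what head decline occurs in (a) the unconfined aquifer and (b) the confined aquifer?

A = 2500 acres = 1.012 × 10^7 m²
ΔV = 140 ML = 1.4 × 10^5 m³
Unconfined: Δh_u = ΔV/(Sy·A) = 1.4 × 10^5/(0.055 × 1.012 × 10^7) = 0.2516 m
Confined: Δh_c = ΔV/(S·A) = 1.4 × 10^5/(1.5 × 10^-4 × 1.012 × 10^7) = 92.25 m

Δh_u ≈ 0.252 m; Δh_c ≈ 92.3 m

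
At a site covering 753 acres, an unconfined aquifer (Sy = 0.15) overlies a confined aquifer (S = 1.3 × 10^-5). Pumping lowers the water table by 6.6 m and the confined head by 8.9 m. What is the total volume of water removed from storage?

A = 753 acres = 3.047 × 10^6 m²
Unconfined: ΔV_u = Sy × A × Δh_u = 0.15 × 3.047 × 10^6 × 6.6 = 3.017 × 10^6 m³
Confined: ΔV_c = S × A × Δh_c = 1.3 × 10^-5 × 3.047 × 10^6 × 8.9 = 352.6 m³
Total ΔV = 3.017 × 10^6 + 352.6 = 3.017 × 10^6 m³

ΔV ≈ 3.02 × 10^6 m³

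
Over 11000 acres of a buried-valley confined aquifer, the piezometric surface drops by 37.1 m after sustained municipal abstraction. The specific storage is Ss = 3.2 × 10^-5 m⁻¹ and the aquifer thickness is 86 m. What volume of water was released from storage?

ΔV ≈ 4.54 × 10^6 m³

S = Ss × b = 3.2 × 10^-5 m⁻¹ × 86 m = 2.752 × 10^-3
A = 11000 acres = 4.452 × 10^7 m²
ΔV = S × A × Δh = 0.002752 × 4.452 × 10^7 m² × 37.1 m = 4.545 × 10^6 m³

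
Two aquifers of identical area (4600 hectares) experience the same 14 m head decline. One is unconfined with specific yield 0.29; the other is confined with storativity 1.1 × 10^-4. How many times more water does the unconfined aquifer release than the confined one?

ΔV_u / ΔV_c ≈ 2640

A = 4600 hectares = 4.6 × 10^7 m²
Unconfined: ΔV_u = Sy × A × Δh = 0.29 × 4.6 × 10^7 × 14 = 1.868 × 10^8 m³
Confined: ΔV_c = S × A × Δh = 1.1 × 10^-4 × 4.6 × 10^7 × 14 = 70840 m³
Ratio = ΔV_u / ΔV_c = Sy / S = 0.29 / 1.1 × 10^-4 = 2636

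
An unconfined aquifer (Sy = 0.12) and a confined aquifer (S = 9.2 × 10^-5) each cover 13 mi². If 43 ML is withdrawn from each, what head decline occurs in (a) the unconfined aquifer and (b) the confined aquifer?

Δh_u ≈ 0.0106 m; Δh_c ≈ 13.9 m

A = 13 mi² = 3.367 × 10^7 m²
ΔV = 43 ML = 43000 m³
Unconfined: Δh_u = ΔV/(Sy·A) = 43000/(0.12 × 3.367 × 10^7) = 0.01064 m
Confined: Δh_c = ΔV/(S·A) = 43000/(9.2 × 10^-5 × 3.367 × 10^7) = 13.88 m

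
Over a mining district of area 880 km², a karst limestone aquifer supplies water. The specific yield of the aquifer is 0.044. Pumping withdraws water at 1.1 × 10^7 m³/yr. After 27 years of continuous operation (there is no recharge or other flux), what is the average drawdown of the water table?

A = 880 km² = 8.8 × 10^8 m²
Q = 1.1 × 10^7 m³/yr = 30140 m³/d
t = 27 years = 9855 d
ΔV = Q × t = 30140 m³/d × 9855 d = 2.97 × 10^8 m³
Δh = ΔV / (Sy × A) = 2.97 × 10^8 / (0.044 × 8.8 × 10^8) = 7.67 m

Δh ≈ 7.67 m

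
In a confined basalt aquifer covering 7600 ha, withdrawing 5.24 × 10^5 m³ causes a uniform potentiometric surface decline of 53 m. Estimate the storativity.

A = 7600 ha = 7.6 × 10^7 m²
S = ΔV / (A × Δh) = 5.24 × 10^5 m³ / (7.6 × 10^7 m² × 53 m) = 1.301 × 10^-4

S ≈ 1.3 × 10^-4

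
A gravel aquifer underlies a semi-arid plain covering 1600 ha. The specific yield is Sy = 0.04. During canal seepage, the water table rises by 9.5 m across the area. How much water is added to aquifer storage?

A = 1600 ha = 1.6 × 10^7 m²
ΔV = Sy × A × Δh = 0.04 × 1.6 × 10^7 m² × 9.5 m = 6.08 × 10^6 m³

ΔV ≈ 6.08 × 10^6 m³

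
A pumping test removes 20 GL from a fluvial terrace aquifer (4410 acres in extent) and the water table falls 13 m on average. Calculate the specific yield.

Sy ≈ 0.086

A = 4410 acres = 1.785 × 10^7 m²
ΔV = 20 GL = 2 × 10^7 m³
Sy = ΔV / (A × Δh) = 2 × 10^7 m³ / (1.785 × 10^7 m² × 13 m) = 0.0862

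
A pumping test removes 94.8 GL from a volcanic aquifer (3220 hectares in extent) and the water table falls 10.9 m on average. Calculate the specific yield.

A = 3220 hectares = 3.22 × 10^7 m²
ΔV = 94.8 GL = 9.48 × 10^7 m³
Sy = ΔV / (A × Δh) = 9.48 × 10^7 m³ / (3.22 × 10^7 m² × 10.9 m) = 0.2701

Sy ≈ 0.27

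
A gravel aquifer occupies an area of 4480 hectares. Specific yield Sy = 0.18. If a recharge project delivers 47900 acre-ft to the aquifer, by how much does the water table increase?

Δh ≈ 7.33 m

A = 4480 hectares = 4.48 × 10^7 m²
ΔV = 47900 acre-ft = 5.908 × 10^7 m³
Δh = ΔV / (Sy × A) = 5.908 × 10^7 m³ / (0.18 × 4.48 × 10^7 m²) = 7.327 m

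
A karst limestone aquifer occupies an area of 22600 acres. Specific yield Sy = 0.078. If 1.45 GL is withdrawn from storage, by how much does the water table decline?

A = 22600 acres = 9.146 × 10^7 m²
ΔV = 1.45 GL = 1.45 × 10^6 m³
Δh = ΔV / (Sy × A) = 1.45 × 10^6 m³ / (0.078 × 9.146 × 10^7 m²) = 0.2033 m

Δh ≈ 0.203 m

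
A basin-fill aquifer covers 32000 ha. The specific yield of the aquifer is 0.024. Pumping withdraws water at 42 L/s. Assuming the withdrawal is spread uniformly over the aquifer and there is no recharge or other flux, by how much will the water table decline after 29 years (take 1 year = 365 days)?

Δh ≈ 5 m

A = 32000 ha = 3.2 × 10^8 m²
Q = 42 L/s = 3629 m³/d
t = 29 years = 10580 d
ΔV = Q × t = 3629 m³/d × 10580 d = 3.841 × 10^7 m³
Δh = ΔV / (Sy × A) = 3.841 × 10^7 / (0.024 × 3.2 × 10^8) = 5.001 m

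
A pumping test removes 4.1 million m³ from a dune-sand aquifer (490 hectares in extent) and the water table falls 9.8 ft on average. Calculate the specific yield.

A = 490 hectares = 4.9 × 10^6 m²
Δh = 9.8 ft = 2.987 m
ΔV = 4.1 million m³ = 4.1 × 10^6 m³
Sy = ΔV / (A × Δh) = 4.1 × 10^6 m³ / (4.9 × 10^6 m² × 2.987 m) = 0.2801

Sy ≈ 0.28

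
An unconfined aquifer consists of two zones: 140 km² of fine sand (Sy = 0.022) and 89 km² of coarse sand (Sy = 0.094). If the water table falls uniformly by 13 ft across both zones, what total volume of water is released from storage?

ΔV ≈ 4.54 × 10^7 m³

A₁ = 140 km² = 1.4 × 10^8 m²; A₂ = 89 km² = 8.9 × 10^7 m²
Δh = 13 ft = 3.962 m
ΔV₁ = 0.022 × 1.4 × 10^8 × 3.962 = 1.22 × 10^7 m³
ΔV₂ = 0.094 × 8.9 × 10^7 × 3.962 = 3.315 × 10^7 m³
ΔV = ΔV₁ + ΔV₂ = 4.535 × 10^7 m³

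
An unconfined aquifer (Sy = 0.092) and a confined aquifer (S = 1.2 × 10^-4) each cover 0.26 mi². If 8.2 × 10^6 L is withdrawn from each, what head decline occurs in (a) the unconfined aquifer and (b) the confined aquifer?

Δh_u ≈ 0.132 m; Δh_c ≈ 101 m

A = 0.26 mi² = 6.734 × 10^5 m²
ΔV = 8.2 × 10^6 L = 8200 m³
Unconfined: Δh_u = ΔV/(Sy·A) = 8200/(0.092 × 6.734 × 10^5) = 0.1324 m
Confined: Δh_c = ΔV/(S·A) = 8200/(1.2 × 10^-4 × 6.734 × 10^5) = 101.5 m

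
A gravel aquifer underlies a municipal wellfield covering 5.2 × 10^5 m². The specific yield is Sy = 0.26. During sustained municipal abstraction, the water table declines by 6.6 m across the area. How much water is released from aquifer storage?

ΔV ≈ 8.92 × 10^5 m³

ΔV = Sy × A × Δh = 0.26 × 5.2 × 10^5 m² × 6.6 m = 8.923 × 10^5 m³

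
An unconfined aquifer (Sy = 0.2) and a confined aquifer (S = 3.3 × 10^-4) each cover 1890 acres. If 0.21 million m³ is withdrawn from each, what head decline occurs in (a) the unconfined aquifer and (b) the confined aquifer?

Δh_u ≈ 0.137 m; Δh_c ≈ 83.2 m

A = 1890 acres = 7.649 × 10^6 m²
ΔV = 0.21 million m³ = 2.1 × 10^5 m³
Unconfined: Δh_u = ΔV/(Sy·A) = 2.1 × 10^5/(0.2 × 7.649 × 10^6) = 0.1373 m
Confined: Δh_c = ΔV/(S·A) = 2.1 × 10^5/(3.3 × 10^-4 × 7.649 × 10^6) = 83.2 m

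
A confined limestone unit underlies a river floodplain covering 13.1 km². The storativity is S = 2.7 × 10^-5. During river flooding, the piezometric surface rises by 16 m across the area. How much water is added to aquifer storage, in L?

ΔV ≈ 5.66 × 10^6 L

A = 13.1 km² = 1.31 × 10^7 m²
ΔV = S × A × Δh = 2.7 × 10^-5 × 1.31 × 10^7 m² × 16 m = 5659 m³
ΔV = 5659 m³ = 5.659 × 10^6 L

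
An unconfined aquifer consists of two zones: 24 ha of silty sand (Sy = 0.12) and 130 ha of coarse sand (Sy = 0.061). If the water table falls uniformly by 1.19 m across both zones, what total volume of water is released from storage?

A₁ = 24 ha = 2.4 × 10^5 m²; A₂ = 130 ha = 1.3 × 10^6 m²
ΔV₁ = 0.12 × 2.4 × 10^5 × 1.19 = 34270 m³
ΔV₂ = 0.061 × 1.3 × 10^6 × 1.19 = 94370 m³
ΔV = ΔV₁ + ΔV₂ = 1.286 × 10^5 m³

ΔV ≈ 1.29 × 10^5 m³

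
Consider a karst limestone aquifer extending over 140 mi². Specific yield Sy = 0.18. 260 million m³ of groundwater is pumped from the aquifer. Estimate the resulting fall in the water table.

Δh ≈ 3.98 m

A = 140 mi² = 3.626 × 10^8 m²
ΔV = 260 million m³ = 2.6 × 10^8 m³
Δh = ΔV / (Sy × A) = 2.6 × 10^8 m³ / (0.18 × 3.626 × 10^8 m²) = 3.984 m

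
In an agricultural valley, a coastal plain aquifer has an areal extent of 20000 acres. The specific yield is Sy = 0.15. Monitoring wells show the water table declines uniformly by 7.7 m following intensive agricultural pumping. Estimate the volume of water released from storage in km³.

A = 20000 acres = 8.094 × 10^7 m²
ΔV = Sy × A × Δh = 0.15 × 8.094 × 10^7 m² × 7.7 m = 9.348 × 10^7 m³
ΔV = 9.348 × 10^7 m³ = 0.09348 km³

ΔV ≈ 0.0935 km³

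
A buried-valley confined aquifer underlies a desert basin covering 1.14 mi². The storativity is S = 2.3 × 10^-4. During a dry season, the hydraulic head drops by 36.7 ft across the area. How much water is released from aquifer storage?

ΔV ≈ 7600 m³

A = 1.14 mi² = 2.953 × 10^6 m²
Δh = 36.7 ft = 11.19 m
ΔV = S × A × Δh = 2.3 × 10^-4 × 2.953 × 10^6 m² × 11.19 m = 7596 m³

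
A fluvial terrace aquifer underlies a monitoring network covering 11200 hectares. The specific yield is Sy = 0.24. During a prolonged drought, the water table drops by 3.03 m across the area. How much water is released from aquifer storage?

ΔV ≈ 8.14 × 10^7 m³

A = 11200 hectares = 1.12 × 10^8 m²
ΔV = Sy × A × Δh = 0.24 × 1.12 × 10^8 m² × 3.03 m = 8.145 × 10^7 m³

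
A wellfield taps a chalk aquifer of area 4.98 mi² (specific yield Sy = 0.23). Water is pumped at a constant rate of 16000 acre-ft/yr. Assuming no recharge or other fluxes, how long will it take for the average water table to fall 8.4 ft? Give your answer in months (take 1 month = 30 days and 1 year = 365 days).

A = 4.98 mi² = 1.29 × 10^7 m²
Δh = 8.4 ft = 2.56 m
ΔV = Sy × A × Δh = 0.23 × 1.29 × 10^7 × 2.56 = 7.595 × 10^6 m³
Q = 16000 acre-ft/yr = 54070 m³/d
t = ΔV / Q = 7.595 × 10^6 m³ / 54070 m³/d = 140.5 d
t = 140.5 d ≈ 4.682 months

t ≈ 4.68 months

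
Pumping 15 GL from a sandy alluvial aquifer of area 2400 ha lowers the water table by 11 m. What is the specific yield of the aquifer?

Sy ≈ 0.057

A = 2400 ha = 2.4 × 10^7 m²
ΔV = 15 GL = 1.5 × 10^7 m³
Sy = ΔV / (A × Δh) = 1.5 × 10^7 m³ / (2.4 × 10^7 m² × 11 m) = 0.05682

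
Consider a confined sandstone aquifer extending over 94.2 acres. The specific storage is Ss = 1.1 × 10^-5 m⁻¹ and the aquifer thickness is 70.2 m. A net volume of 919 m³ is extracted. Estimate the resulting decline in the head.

S = Ss × b = 1.1 × 10^-5 m⁻¹ × 70.2 m = 7.722 × 10^-4
A = 94.2 acres = 3.812 × 10^5 m²
Δh = ΔV / (S × A) = 919 m³ / (7.722 × 10^-4 × 3.812 × 10^5 m²) = 3.122 m

Δh ≈ 3.12 m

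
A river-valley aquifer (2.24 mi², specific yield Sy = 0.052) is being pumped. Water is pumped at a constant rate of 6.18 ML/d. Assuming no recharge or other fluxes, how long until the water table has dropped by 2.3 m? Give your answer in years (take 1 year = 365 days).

t ≈ 0.308 years

A = 2.24 mi² = 5.802 × 10^6 m²
ΔV = Sy × A × Δh = 0.052 × 5.802 × 10^6 × 2.3 = 6.939 × 10^5 m³
Q = 6.18 ML/d = 6180 m³/d
t = ΔV / Q = 6.939 × 10^5 m³ / 6180 m³/d = 112.3 d
t = 112.3 d ≈ 0.3076 years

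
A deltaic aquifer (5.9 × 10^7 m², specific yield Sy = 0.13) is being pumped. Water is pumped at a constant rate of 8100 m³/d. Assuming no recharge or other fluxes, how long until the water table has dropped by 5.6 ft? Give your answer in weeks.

Δh = 5.6 ft = 1.707 m
ΔV = Sy × A × Δh = 0.13 × 5.9 × 10^7 × 1.707 = 1.309 × 10^7 m³
t = ΔV / Q = 1.309 × 10^7 m³ / 8100 m³/d = 1616 d
t = 1616 d ≈ 230.9 weeks

t ≈ 231 weeks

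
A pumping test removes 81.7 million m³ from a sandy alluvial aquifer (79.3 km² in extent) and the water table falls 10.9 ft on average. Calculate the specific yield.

A = 79.3 km² = 7.93 × 10^7 m²
Δh = 10.9 ft = 3.322 m
ΔV = 81.7 million m³ = 8.17 × 10^7 m³
Sy = ΔV / (A × Δh) = 8.17 × 10^7 m³ / (7.93 × 10^7 m² × 3.322 m) = 0.3101

Sy ≈ 0.31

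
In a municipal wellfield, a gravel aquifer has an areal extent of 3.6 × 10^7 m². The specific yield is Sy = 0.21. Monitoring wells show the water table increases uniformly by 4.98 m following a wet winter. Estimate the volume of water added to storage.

ΔV = Sy × A × Δh = 0.21 × 3.6 × 10^7 m² × 4.98 m = 3.765 × 10^7 m³

ΔV ≈ 3.76 × 10^7 m³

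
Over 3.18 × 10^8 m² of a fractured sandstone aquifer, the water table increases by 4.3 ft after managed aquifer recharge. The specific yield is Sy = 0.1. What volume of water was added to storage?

ΔV ≈ 4.17 × 10^7 m³

Δh = 4.3 ft = 1.311 m
ΔV = Sy × A × Δh = 0.1 × 3.18 × 10^8 m² × 1.311 m = 4.168 × 10^7 m³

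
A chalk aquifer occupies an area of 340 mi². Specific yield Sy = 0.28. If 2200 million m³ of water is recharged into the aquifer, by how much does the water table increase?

A = 340 mi² = 8.806 × 10^8 m²
ΔV = 2200 million m³ = 2.2 × 10^9 m³
Δh = ΔV / (Sy × A) = 2.2 × 10^9 m³ / (0.28 × 8.806 × 10^8 m²) = 8.923 m

Δh ≈ 8.92 m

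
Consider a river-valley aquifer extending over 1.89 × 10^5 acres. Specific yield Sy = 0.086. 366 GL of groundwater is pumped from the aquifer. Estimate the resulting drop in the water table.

A = 1.89 × 10^5 acres = 7.649 × 10^8 m²
ΔV = 366 GL = 3.66 × 10^8 m³
Δh = ΔV / (Sy × A) = 3.66 × 10^8 m³ / (0.086 × 7.649 × 10^8 m²) = 5.564 m

Δh ≈ 5.56 m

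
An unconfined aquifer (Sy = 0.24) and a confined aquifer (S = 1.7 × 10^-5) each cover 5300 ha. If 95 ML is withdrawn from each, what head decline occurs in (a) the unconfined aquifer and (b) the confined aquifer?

A = 5300 ha = 5.3 × 10^7 m²
ΔV = 95 ML = 95000 m³
Unconfined: Δh_u = ΔV/(Sy·A) = 95000/(0.24 × 5.3 × 10^7) = 0.007469 m
Confined: Δh_c = ΔV/(S·A) = 95000/(1.7 × 10^-5 × 5.3 × 10^7) = 105.4 m

Δh_u ≈ 0.00747 m; Δh_c ≈ 105 m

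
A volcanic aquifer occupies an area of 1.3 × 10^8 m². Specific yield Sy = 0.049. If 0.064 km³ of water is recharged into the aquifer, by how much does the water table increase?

ΔV = 0.064 km³ = 6.4 × 10^7 m³
Δh = ΔV / (Sy × A) = 6.4 × 10^7 m³ / (0.049 × 1.3 × 10^8 m²) = 10.05 m

Δh ≈ 10 m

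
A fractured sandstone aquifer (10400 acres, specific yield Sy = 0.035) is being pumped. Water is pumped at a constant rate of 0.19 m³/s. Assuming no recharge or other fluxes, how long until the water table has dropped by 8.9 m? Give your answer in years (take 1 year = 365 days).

t ≈ 2.19 years

A = 10400 acres = 4.209 × 10^7 m²
ΔV = Sy × A × Δh = 0.035 × 4.209 × 10^7 × 8.9 = 1.311 × 10^7 m³
Q = 0.19 m³/s = 16420 m³/d
t = ΔV / Q = 1.311 × 10^7 m³ / 16420 m³/d = 798.6 d
t = 798.6 d ≈ 2.188 years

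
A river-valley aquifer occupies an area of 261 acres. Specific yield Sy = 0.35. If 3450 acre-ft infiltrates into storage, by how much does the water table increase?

Δh ≈ 11.5 m

A = 261 acres = 1.056 × 10^6 m²
ΔV = 3450 acre-ft = 4.256 × 10^6 m³
Δh = ΔV / (Sy × A) = 4.256 × 10^6 m³ / (0.35 × 1.056 × 10^6 m²) = 11.51 m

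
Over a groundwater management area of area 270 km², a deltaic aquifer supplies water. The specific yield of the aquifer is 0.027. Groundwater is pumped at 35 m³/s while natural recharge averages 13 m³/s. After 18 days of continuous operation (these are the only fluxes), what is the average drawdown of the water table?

A = 270 km² = 2.7 × 10^8 m²
Net abstraction = 35 − 13 = 22 m³/s
Q_net = 22 m³/s = 1.901 × 10^6 m³/d
ΔV = Q × t = 1.901 × 10^6 m³/d × 18 d = 3.421 × 10^7 m³
Δh = ΔV / (Sy × A) = 3.421 × 10^7 / (0.027 × 2.7 × 10^8) = 4.693 m

Δh ≈ 4.69 m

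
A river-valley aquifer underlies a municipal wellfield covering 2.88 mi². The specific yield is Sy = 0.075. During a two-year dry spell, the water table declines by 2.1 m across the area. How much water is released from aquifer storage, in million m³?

A = 2.88 mi² = 7.459 × 10^6 m²
ΔV = Sy × A × Δh = 0.075 × 7.459 × 10^6 m² × 2.1 m = 1.175 × 10^6 m³
ΔV = 1.175 × 10^6 m³ = 1.175 million m³

ΔV ≈ 1.17 million m³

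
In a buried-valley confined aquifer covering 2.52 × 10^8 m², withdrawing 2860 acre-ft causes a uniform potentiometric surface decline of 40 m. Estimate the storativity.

S ≈ 3.5 × 10^-4

ΔV = 2860 acre-ft = 3.528 × 10^6 m³
S = ΔV / (A × Δh) = 3.528 × 10^6 m³ / (2.52 × 10^8 m² × 40 m) = 3.5 × 10^-4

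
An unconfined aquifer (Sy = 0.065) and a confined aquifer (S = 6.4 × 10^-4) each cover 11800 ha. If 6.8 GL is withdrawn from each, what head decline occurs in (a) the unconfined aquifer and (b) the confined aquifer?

A = 11800 ha = 1.18 × 10^8 m²
ΔV = 6.8 GL = 6.8 × 10^6 m³
Unconfined: Δh_u = ΔV/(Sy·A) = 6.8 × 10^6/(0.065 × 1.18 × 10^8) = 0.8866 m
Confined: Δh_c = ΔV/(S·A) = 6.8 × 10^6/(6.4 × 10^-4 × 1.18 × 10^8) = 90.04 m

Δh_u ≈ 0.887 m; Δh_c ≈ 90 m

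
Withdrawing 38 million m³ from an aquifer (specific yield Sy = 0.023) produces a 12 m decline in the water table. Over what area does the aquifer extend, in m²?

A ≈ 1.38 × 10^8 m²

ΔV = 38 million m³ = 3.8 × 10^7 m³
A = ΔV / (Sy × Δh) = 3.8 × 10^7 / (0.023 × 12) = 1.377 × 10^8 m²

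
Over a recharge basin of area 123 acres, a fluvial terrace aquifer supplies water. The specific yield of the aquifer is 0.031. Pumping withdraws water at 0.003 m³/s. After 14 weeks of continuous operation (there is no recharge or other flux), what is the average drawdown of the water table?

A = 123 acres = 4.978 × 10^5 m²
Q = 0.003 m³/s = 259.2 m³/d
t = 14 weeks = 98 d
ΔV = Q × t = 259.2 m³/d × 98 d = 25400 m³
Δh = ΔV / (Sy × A) = 25400 / (0.031 × 4.978 × 10^5) = 1.646 m

Δh ≈ 1.65 m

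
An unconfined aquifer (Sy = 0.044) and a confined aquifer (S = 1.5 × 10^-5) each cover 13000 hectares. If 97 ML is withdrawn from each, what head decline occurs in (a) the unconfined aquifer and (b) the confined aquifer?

A = 13000 hectares = 1.3 × 10^8 m²
ΔV = 97 ML = 97000 m³
Unconfined: Δh_u = ΔV/(Sy·A) = 97000/(0.044 × 1.3 × 10^8) = 0.01696 m
Confined: Δh_c = ΔV/(S·A) = 97000/(1.5 × 10^-5 × 1.3 × 10^8) = 49.74 m

Δh_u ≈ 0.017 m; Δh_c ≈ 49.7 m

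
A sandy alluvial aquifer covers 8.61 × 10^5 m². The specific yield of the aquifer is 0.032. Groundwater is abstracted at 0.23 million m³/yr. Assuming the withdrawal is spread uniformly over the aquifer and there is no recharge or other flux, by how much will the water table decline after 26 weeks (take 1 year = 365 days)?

Δh ≈ 4.16 m

Q = 0.23 million m³/yr = 630.1 m³/d
t = 26 weeks = 182 d
ΔV = Q × t = 630.1 m³/d × 182 d = 1.147 × 10^5 m³
Δh = ΔV / (Sy × A) = 1.147 × 10^5 / (0.032 × 8.61 × 10^5) = 4.162 m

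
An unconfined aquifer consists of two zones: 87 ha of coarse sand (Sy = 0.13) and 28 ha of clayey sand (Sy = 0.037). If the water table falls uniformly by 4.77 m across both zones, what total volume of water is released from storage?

A₁ = 87 ha = 8.7 × 10^5 m²; A₂ = 28 ha = 2.8 × 10^5 m²
ΔV₁ = 0.13 × 8.7 × 10^5 × 4.77 = 5.395 × 10^5 m³
ΔV₂ = 0.037 × 2.8 × 10^5 × 4.77 = 49420 m³
ΔV = ΔV₁ + ΔV₂ = 5.889 × 10^5 m³

ΔV ≈ 5.89 × 10^5 m³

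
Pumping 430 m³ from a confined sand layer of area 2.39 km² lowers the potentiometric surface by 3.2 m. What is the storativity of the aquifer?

A = 2.39 km² = 2.39 × 10^6 m²
S = ΔV / (A × Δh) = 430 m³ / (2.39 × 10^6 m² × 3.2 m) = 5.622 × 10^-5

S ≈ 5.6 × 10^-5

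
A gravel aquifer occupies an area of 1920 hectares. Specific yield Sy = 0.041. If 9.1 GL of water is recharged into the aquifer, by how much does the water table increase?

Δh ≈ 11.6 m

A = 1920 hectares = 1.92 × 10^7 m²
ΔV = 9.1 GL = 9.1 × 10^6 m³
Δh = ΔV / (Sy × A) = 9.1 × 10^6 m³ / (0.041 × 1.92 × 10^7 m²) = 11.56 m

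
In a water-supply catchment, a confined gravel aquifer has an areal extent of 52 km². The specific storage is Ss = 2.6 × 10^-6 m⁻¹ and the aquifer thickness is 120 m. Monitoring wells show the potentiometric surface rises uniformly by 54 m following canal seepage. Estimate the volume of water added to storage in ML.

S = Ss × b = 2.6 × 10^-6 m⁻¹ × 120 m = 3.12 × 10^-4
A = 52 km² = 5.2 × 10^7 m²
ΔV = S × A × Δh = 3.12 × 10^-4 × 5.2 × 10^7 m² × 54 m = 8.761 × 10^5 m³
ΔV = 8.761 × 10^5 m³ = 876.1 ML

ΔV ≈ 876 ML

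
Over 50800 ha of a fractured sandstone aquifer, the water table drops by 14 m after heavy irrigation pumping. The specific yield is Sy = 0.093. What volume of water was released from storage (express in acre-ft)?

A = 50800 ha = 5.08 × 10^8 m²
ΔV = Sy × A × Δh = 0.093 × 5.08 × 10^8 m² × 14 m = 6.614 × 10^8 m³
ΔV = 6.614 × 10^8 m³ = 5.362 × 10^5 acre-ft

ΔV ≈ 5.36 × 10^5 acre-ft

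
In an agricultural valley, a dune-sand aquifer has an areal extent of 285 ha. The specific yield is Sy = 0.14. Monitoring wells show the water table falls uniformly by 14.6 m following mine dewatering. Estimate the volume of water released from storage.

A = 285 ha = 2.85 × 10^6 m²
ΔV = Sy × A × Δh = 0.14 × 2.85 × 10^6 m² × 14.6 m = 5.825 × 10^6 m³

ΔV ≈ 5.83 × 10^6 m³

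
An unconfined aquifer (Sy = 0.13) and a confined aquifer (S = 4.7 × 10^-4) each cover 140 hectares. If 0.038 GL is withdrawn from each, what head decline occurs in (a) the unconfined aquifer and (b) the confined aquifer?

Δh_u ≈ 0.209 m; Δh_c ≈ 57.8 m

A = 140 hectares = 1.4 × 10^6 m²
ΔV = 0.038 GL = 38000 m³
Unconfined: Δh_u = ΔV/(Sy·A) = 38000/(0.13 × 1.4 × 10^6) = 0.2088 m
Confined: Δh_c = ΔV/(S·A) = 38000/(4.7 × 10^-4 × 1.4 × 10^6) = 57.75 m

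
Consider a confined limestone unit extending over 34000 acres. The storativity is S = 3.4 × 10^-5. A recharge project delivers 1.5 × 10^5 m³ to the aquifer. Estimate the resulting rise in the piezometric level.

Δh ≈ 32.1 m

A = 34000 acres = 1.376 × 10^8 m²
Δh = ΔV / (S × A) = 1.5 × 10^5 m³ / (3.4 × 10^-5 × 1.376 × 10^8 m²) = 32.06 m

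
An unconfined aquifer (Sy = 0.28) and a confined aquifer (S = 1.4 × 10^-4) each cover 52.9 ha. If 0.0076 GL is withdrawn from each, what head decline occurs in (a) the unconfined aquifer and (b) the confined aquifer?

Δh_u ≈ 0.0513 m; Δh_c ≈ 103 m

A = 52.9 ha = 5.29 × 10^5 m²
ΔV = 0.0076 GL = 7600 m³
Unconfined: Δh_u = ΔV/(Sy·A) = 7600/(0.28 × 5.29 × 10^5) = 0.05131 m
Confined: Δh_c = ΔV/(S·A) = 7600/(1.4 × 10^-4 × 5.29 × 10^5) = 102.6 m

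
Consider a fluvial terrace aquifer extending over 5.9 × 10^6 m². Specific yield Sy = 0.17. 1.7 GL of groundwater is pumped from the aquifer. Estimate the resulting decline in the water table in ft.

ΔV = 1.7 GL = 1.7 × 10^6 m³
Δh = ΔV / (Sy × A) = 1.7 × 10^6 m³ / (0.17 × 5.9 × 10^6 m²) = 1.695 m
Δh = 1.695 m = 5.561 ft

Δh ≈ 5.56 ft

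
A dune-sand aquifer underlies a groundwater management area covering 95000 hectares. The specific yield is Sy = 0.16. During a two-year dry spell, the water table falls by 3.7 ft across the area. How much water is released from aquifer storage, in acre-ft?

ΔV ≈ 1.39 × 10^5 acre-ft

A = 95000 hectares = 9.5 × 10^8 m²
Δh = 3.7 ft = 1.128 m
ΔV = Sy × A × Δh = 0.16 × 9.5 × 10^8 m² × 1.128 m = 1.714 × 10^8 m³
ΔV = 1.714 × 10^8 m³ = 1.39 × 10^5 acre-ft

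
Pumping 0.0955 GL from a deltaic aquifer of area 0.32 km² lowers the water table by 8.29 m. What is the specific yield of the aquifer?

Sy ≈ 0.036

A = 0.32 km² = 3.2 × 10^5 m²
ΔV = 0.0955 GL = 95500 m³
Sy = ΔV / (A × Δh) = 95500 m³ / (3.2 × 10^5 m² × 8.29 m) = 0.036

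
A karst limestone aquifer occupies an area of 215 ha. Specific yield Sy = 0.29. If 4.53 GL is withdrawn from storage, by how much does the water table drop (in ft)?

A = 215 ha = 2.15 × 10^6 m²
ΔV = 4.53 GL = 4.53 × 10^6 m³
Δh = ΔV / (Sy × A) = 4.53 × 10^6 m³ / (0.29 × 2.15 × 10^6 m²) = 7.265 m
Δh = 7.265 m = 23.84 ft

Δh ≈ 23.8 ft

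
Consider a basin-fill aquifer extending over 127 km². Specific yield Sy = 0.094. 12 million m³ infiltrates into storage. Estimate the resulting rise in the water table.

A = 127 km² = 1.27 × 10^8 m²
ΔV = 12 million m³ = 1.2 × 10^7 m³
Δh = ΔV / (Sy × A) = 1.2 × 10^7 m³ / (0.094 × 1.27 × 10^8 m²) = 1.005 m

Δh ≈ 1.01 m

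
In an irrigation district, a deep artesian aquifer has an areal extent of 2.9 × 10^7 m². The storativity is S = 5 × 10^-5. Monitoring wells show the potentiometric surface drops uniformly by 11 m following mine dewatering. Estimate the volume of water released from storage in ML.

ΔV ≈ 15.9 ML

ΔV = S × A × Δh = 5 × 10^-5 × 2.9 × 10^7 m² × 11 m = 15950 m³
ΔV = 15950 m³ = 15.95 ML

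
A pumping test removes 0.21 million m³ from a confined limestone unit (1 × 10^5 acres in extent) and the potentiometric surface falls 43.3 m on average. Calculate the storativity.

S ≈ 1.2 × 10^-5

A = 1 × 10^5 acres = 4.047 × 10^8 m²
ΔV = 0.21 million m³ = 2.1 × 10^5 m³
S = ΔV / (A × Δh) = 2.1 × 10^5 m³ / (4.047 × 10^8 m² × 43.3 m) = 1.198 × 10^-5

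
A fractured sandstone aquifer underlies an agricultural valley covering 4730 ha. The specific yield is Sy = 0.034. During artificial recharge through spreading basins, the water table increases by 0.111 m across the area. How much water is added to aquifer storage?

A = 4730 ha = 4.73 × 10^7 m²
ΔV = Sy × A × Δh = 0.034 × 4.73 × 10^7 m² × 0.111 m = 1.785 × 10^5 m³

ΔV ≈ 1.79 × 10^5 m³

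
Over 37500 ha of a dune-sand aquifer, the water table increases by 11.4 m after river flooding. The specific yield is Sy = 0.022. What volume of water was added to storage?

ΔV ≈ 9.4 × 10^7 m³

A = 37500 ha = 3.75 × 10^8 m²
ΔV = Sy × A × Δh = 0.022 × 3.75 × 10^8 m² × 11.4 m = 9.405 × 10^7 m³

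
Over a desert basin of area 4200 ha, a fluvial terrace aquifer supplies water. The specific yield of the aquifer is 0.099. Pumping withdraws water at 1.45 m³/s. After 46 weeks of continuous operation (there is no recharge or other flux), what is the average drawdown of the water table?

Δh ≈ 9.7 m

A = 4200 ha = 4.2 × 10^7 m²
Q = 1.45 m³/s = 1.253 × 10^5 m³/d
t = 46 weeks = 322 d
ΔV = Q × t = 1.253 × 10^5 m³/d × 322 d = 4.034 × 10^7 m³
Δh = ΔV / (Sy × A) = 4.034 × 10^7 / (0.099 × 4.2 × 10^7) = 9.702 m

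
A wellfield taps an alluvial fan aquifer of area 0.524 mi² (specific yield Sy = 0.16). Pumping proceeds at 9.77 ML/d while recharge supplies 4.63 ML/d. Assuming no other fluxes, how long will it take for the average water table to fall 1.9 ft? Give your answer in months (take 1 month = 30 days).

t ≈ 0.816 months

A = 0.524 mi² = 1.357 × 10^6 m²
Δh = 1.9 ft = 0.5791 m
ΔV = Sy × A × Δh = 0.16 × 1.357 × 10^6 × 0.5791 = 1.258 × 10^5 m³
Net withdrawal = 9.77 − 4.63 = 5.14 ML/d = 5140 m³/d
t = ΔV / Q = 1.258 × 10^5 m³ / 5140 m³/d = 24.47 d
t = 24.47 d ≈ 0.8155 months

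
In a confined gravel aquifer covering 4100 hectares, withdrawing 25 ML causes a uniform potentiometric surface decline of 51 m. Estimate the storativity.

A = 4100 hectares = 4.1 × 10^7 m²
ΔV = 25 ML = 25000 m³
S = ΔV / (A × Δh) = 25000 m³ / (4.1 × 10^7 m² × 51 m) = 1.196 × 10^-5

S ≈ 1.2 × 10^-5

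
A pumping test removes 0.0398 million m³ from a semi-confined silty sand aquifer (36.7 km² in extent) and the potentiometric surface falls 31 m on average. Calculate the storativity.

S ≈ 3.5 × 10^-5

A = 36.7 km² = 3.67 × 10^7 m²
ΔV = 0.0398 million m³ = 39800 m³
S = ΔV / (A × Δh) = 39800 m³ / (3.67 × 10^7 m² × 31 m) = 3.498 × 10^-5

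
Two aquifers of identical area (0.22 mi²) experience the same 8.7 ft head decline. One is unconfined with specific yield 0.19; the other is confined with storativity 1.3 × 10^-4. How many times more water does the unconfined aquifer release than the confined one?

ΔV_u / ΔV_c ≈ 1460

A = 0.22 mi² = 5.698 × 10^5 m²
Δh = 8.7 ft = 2.652 m
Unconfined: ΔV_u = Sy × A × Δh = 0.19 × 5.698 × 10^5 × 2.652 = 2.871 × 10^5 m³
Confined: ΔV_c = S × A × Δh = 1.3 × 10^-4 × 5.698 × 10^5 × 2.652 = 196.4 m³
Ratio = ΔV_u / ΔV_c = Sy / S = 0.19 / 1.3 × 10^-4 = 1462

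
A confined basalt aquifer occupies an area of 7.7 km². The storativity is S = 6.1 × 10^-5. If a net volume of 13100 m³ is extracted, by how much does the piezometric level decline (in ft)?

Δh ≈ 91.5 ft

A = 7.7 km² = 7.7 × 10^6 m²
Δh = ΔV / (S × A) = 13100 m³ / (6.1 × 10^-5 × 7.7 × 10^6 m²) = 27.89 m
Δh = 27.89 m = 91.5 ft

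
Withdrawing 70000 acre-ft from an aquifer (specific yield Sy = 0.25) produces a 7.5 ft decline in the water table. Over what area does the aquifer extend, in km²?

Δh = 7.5 ft = 2.286 m
ΔV = 70000 acre-ft = 8.634 × 10^7 m³
A = ΔV / (Sy × Δh) = 8.634 × 10^7 / (0.25 × 2.286) = 1.511 × 10^8 m²
A = 1.511 × 10^8 m² = 151.1 km²

A ≈ 151 km²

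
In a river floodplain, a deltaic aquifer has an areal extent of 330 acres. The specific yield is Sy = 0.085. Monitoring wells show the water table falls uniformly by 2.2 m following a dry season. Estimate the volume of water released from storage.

A = 330 acres = 1.335 × 10^6 m²
ΔV = Sy × A × Δh = 0.085 × 1.335 × 10^6 m² × 2.2 m = 2.497 × 10^5 m³

ΔV ≈ 2.5 × 10^5 m³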